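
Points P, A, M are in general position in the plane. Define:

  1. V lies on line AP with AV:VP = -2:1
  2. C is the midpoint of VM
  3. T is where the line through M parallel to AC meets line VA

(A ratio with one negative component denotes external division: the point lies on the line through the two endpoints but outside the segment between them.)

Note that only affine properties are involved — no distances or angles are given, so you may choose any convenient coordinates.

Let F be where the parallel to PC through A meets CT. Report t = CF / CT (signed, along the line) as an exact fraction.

t = 1/3

Choose coordinates P = (0, 0), A = (1, 0), M = (0, 1).
1. V lies on line AP with AV:VP = -2:1 ⇒ V = (-1, 0)
2. C is the midpoint of VM ⇒ C = (-1/2, 1/2)
3. T is where the line through M parallel to AC meets line VA ⇒ T = (3, 0)
through A parallel to PC: direction (-1/2, 1/2); meets CT at F = (2/3, 1/3)
F = C + t·(T−C) with t = 1/3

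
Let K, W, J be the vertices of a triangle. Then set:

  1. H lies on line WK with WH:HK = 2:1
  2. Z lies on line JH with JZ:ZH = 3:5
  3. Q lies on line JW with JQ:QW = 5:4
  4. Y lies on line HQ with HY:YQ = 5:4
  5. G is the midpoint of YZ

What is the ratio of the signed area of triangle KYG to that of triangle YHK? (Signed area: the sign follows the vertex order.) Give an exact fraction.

Work in coordinates with K = (0, 0), W = (1, 0), J = (0, 1).
1. H lies on line WK with WH:HK = 2:1 ⇒ H = (1/3, 0)
2. Z lies on line JH with JZ:ZH = 3:5 ⇒ Z = (1/8, 5/8)
3. Q lies on line JW with JQ:QW = 5:4 ⇒ Q = (5/9, 4/9)
4. Y lies on line HQ with HY:YQ = 5:4 ⇒ Y = (37/81, 20/81)
5. G is the midpoint of YZ ⇒ G = (377/1296, 565/1296)
2·[KYG] = 55/432, 2·[YHK] = -20/243
[KYG]:[YHK] = 55/432:-20/243 = -99/64

[KYG]:[YHK] = -99/64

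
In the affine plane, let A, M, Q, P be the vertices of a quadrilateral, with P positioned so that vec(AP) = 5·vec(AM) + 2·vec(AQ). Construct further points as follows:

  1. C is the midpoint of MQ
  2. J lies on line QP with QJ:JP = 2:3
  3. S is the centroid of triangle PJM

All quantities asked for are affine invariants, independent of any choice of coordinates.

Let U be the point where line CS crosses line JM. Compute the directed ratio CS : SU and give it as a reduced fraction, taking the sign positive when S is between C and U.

CS:SU = -2

Work in coordinates with A = (0, 0), M = (1, 0), Q = (0, 1), P = (5, 2).
1. C is the midpoint of MQ ⇒ C = (1/2, 1/2)
2. J lies on line QP with QJ:JP = 2:3 ⇒ J = (2, 7/5)
3. S is the centroid of triangle PJM ⇒ S = (8/3, 17/15)
line CS meets JM at U = (19/12, 49/60)
S = C + t·(U−C) with t = 2, so CS:SU = 2:-1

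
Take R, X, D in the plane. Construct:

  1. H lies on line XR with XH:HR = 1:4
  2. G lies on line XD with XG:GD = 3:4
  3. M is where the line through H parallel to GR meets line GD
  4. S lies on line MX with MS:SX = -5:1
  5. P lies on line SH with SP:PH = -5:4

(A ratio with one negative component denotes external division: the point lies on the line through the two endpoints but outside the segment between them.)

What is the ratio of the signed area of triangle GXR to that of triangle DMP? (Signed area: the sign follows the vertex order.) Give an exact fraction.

[GXR]:[DMP] = 15/32

Set R = (0, 0), X = (1, 0), D = (0, 1); any affine frame gives the same invariant.
1. H lies on line XR with XH:HR = 1:4 ⇒ H = (4/5, 0)
2. G lies on line XD with XG:GD = 3:4 ⇒ G = (4/7, 3/7)
3. M is where the line through H parallel to GR meets line GD ⇒ M = (32/35, 3/35)
4. S lies on line MX with MS:SX = -5:1 ⇒ S = (143/140, -3/140)
5. P lies on line SH with SP:PH = -5:4 ⇒ P = (-3/35, 3/35)
2·[GXR] = -3/7, 2·[DMP] = -32/35
[GXR]:[DMP] = -3/7:-32/35 = 15/32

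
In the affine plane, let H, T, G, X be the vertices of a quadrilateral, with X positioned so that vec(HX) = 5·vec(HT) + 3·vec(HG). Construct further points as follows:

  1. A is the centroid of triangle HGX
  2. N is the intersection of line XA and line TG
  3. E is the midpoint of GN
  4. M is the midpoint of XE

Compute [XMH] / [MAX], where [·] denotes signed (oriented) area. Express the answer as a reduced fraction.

[XMH]:[MAX] = 22/5

Choose coordinates H = (0, 0), T = (1, 0), G = (0, 1), X = (5, 3).
1. A is the centroid of triangle HGX ⇒ A = (5/3, 4/3)
2. N is the intersection of line XA and line TG ⇒ N = (1/3, 2/3)
3. E is the midpoint of GN ⇒ E = (1/6, 5/6)
4. M is the midpoint of XE ⇒ M = (31/12, 23/12)
2·[XMH] = 11/6, 2·[MAX] = 5/12
[XMH]:[MAX] = 11/6:5/12 = 22/5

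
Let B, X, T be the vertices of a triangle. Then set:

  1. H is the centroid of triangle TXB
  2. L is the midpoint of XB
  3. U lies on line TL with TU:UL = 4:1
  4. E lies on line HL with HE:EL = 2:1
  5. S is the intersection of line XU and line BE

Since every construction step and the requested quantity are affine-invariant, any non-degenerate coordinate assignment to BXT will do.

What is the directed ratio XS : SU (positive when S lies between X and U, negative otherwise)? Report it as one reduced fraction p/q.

XS:SU = 5/2

Assign B = (0, 0), X = (1, 0), T = (0, 1) — the answer is frame-independent, so this choice is without loss of generality.
1. H is the centroid of triangle TXB ⇒ H = (1/3, 1/3)
2. L is the midpoint of XB ⇒ L = (1/2, 0)
3. U lies on line TL with TU:UL = 4:1 ⇒ U = (2/5, 1/5)
4. E lies on line HL with HE:EL = 2:1 ⇒ E = (4/9, 1/9)
5. S is the intersection of line XU and line BE ⇒ S = (4/7, 1/7)
S = X + t·(U−X) with t = 5/7, so XS:SU = t:(1−t) = 5/7:2/7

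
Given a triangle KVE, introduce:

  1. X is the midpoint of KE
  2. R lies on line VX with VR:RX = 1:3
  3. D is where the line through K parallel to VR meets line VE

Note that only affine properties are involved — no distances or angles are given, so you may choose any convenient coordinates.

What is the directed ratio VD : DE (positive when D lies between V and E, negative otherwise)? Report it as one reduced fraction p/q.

VD:DE = -1/2

Assign K = (0, 0), V = (1, 0), E = (0, 1) — the answer is frame-independent, so this choice is without loss of generality.
1. X is the midpoint of KE ⇒ X = (0, 1/2)
2. R lies on line VX with VR:RX = 1:3 ⇒ R = (3/4, 1/8)
3. D is where the line through K parallel to VR meets line VE ⇒ D = (2, -1)
D = V + t·(E−V) with t = -1, so VD:DE = t:(1−t) = -1:2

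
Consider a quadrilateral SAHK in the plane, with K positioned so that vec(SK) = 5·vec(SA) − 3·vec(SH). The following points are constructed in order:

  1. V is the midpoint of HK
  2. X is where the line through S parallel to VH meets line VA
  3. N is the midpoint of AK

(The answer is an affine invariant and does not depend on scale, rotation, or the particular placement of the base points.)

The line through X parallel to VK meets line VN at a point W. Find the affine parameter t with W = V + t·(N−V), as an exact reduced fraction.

t = 10

Set S = (0, 0), A = (1, 0), H = (0, 1), K = (5, -3); any affine frame gives the same invariant.
1. V is the midpoint of HK ⇒ V = (5/2, -1)
2. X is where the line through S parallel to VH meets line VA ⇒ X = (-5, 4)
3. N is the midpoint of AK ⇒ N = (3, -3/2)
through X parallel to VK: direction (5/2, -2); meets VN at W = (15/2, -6)
W = V + t·(N−V) with t = 10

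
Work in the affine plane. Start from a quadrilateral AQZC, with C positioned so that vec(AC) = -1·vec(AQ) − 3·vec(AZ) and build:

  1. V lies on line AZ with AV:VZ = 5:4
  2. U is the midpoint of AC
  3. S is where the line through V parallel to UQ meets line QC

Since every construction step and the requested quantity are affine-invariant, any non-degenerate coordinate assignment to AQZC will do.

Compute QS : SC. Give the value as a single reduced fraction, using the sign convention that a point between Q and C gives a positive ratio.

Assign A = (0, 0), Q = (1, 0), Z = (0, 1), C = (-1, -3) — the answer is frame-independent, so this choice is without loss of generality.
1. V lies on line AZ with AV:VZ = 5:4 ⇒ V = (0, 5/9)
2. U is the midpoint of AC ⇒ U = (-1/2, -3/2)
3. S is where the line through V parallel to UQ meets line QC ⇒ S = (37/9, 14/3)
S = Q + t·(C−Q) with t = -14/9, so QS:SC = t:(1−t) = -14/9:23/9

QS:SC = -14/23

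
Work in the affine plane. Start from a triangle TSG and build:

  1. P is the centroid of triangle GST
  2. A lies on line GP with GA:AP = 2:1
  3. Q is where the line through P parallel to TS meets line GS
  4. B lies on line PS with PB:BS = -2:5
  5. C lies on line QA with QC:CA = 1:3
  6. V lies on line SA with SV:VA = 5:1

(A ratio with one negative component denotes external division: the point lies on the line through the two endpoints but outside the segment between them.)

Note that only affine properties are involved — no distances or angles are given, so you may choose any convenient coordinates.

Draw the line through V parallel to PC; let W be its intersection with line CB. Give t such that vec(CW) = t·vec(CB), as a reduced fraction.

t = 3/8

Work in coordinates with T = (0, 0), S = (1, 0), G = (0, 1).
1. P is the centroid of triangle GST ⇒ P = (1/3, 1/3)
2. A lies on line GP with GA:AP = 2:1 ⇒ A = (2/9, 5/9)
3. Q is where the line through P parallel to TS meets line GS ⇒ Q = (2/3, 1/3)
4. B lies on line PS with PB:BS = -2:5 ⇒ B = (-1/9, 5/9)
5. C lies on line QA with QC:CA = 1:3 ⇒ C = (5/9, 7/18)
6. V lies on line SA with SV:VA = 5:1 ⇒ V = (19/54, 25/54)
through V parallel to PC: direction (2/9, 1/18); meets CB at W = (11/36, 65/144)
W = C + t·(B−C) with t = 3/8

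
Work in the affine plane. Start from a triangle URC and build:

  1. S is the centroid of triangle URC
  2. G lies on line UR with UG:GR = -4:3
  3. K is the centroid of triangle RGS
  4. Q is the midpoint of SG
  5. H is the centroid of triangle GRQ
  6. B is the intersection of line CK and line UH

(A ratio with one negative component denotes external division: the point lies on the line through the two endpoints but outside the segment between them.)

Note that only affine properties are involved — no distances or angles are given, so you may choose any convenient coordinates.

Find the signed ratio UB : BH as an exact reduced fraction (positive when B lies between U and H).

Choose coordinates U = (0, 0), R = (1, 0), C = (0, 1).
1. S is the centroid of triangle URC ⇒ S = (1/3, 1/3)
2. G lies on line UR with UG:GR = -4:3 ⇒ G = (4, 0)
3. K is the centroid of triangle RGS ⇒ K = (16/9, 1/9)
4. Q is the midpoint of SG ⇒ Q = (13/6, 1/6)
5. H is the centroid of triangle GRQ ⇒ H = (43/18, 1/18)
6. B is the intersection of line CK and line UH ⇒ B = (86/45, 2/45)
B = U + t·(H−U) with t = 4/5, so UB:BH = t:(1−t) = 4/5:1/5

UB:BH = 4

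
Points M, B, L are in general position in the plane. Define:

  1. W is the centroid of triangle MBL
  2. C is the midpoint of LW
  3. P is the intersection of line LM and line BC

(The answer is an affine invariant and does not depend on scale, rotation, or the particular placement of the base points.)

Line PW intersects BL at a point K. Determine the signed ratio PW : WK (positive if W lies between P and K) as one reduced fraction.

PW:WK = -2/5

Choose coordinates M = (0, 0), B = (1, 0), L = (0, 1).
1. W is the centroid of triangle MBL ⇒ W = (1/3, 1/3)
2. C is the midpoint of LW ⇒ C = (1/6, 2/3)
3. P is the intersection of line LM and line BC ⇒ P = (0, 4/5)
line PW meets BL at K = (-1/2, 3/2)
W = P + t·(K−P) with t = -2/3, so PW:WK = -2/3:5/3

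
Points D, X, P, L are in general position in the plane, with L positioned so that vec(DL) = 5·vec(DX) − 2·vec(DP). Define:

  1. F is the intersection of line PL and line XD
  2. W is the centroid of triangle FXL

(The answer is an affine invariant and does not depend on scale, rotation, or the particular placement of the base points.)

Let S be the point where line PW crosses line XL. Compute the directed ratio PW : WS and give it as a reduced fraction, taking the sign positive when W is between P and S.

PW:WS = 7/2

Assign D = (0, 0), X = (1, 0), P = (0, 1), L = (5, -2) — the answer is frame-independent, so this choice is without loss of generality.
1. F is the intersection of line PL and line XD ⇒ F = (5/3, 0)
2. W is the centroid of triangle FXL ⇒ W = (23/9, -2/3)
line PW meets XL at S = (23/7, -8/7)
W = P + t·(S−P) with t = 7/9, so PW:WS = 7/9:2/9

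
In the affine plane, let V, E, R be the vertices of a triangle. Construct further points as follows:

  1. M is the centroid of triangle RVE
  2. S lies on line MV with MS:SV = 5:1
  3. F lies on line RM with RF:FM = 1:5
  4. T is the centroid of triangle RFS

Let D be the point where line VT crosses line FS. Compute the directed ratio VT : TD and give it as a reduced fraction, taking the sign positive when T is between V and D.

Assign V = (0, 0), E = (1, 0), R = (0, 1) — the answer is frame-independent, so this choice is without loss of generality.
1. M is the centroid of triangle RVE ⇒ M = (1/3, 1/3)
2. S lies on line MV with MS:SV = 5:1 ⇒ S = (1/18, 1/18)
3. F lies on line RM with RF:FM = 1:5 ⇒ F = (1/18, 8/9)
4. T is the centroid of triangle RFS ⇒ T = (1/27, 35/54)
line VT meets FS at D = (1/18, 35/36)
T = V + t·(D−V) with t = 2/3, so VT:TD = 2/3:1/3

VT:TD = 2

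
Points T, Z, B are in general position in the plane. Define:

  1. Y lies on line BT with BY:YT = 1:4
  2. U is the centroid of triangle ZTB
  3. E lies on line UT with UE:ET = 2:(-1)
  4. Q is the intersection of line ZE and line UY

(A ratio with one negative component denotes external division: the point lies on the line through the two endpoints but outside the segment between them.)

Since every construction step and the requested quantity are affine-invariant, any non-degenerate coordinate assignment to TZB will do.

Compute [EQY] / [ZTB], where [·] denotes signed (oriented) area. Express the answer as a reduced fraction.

Set T = (0, 0), Z = (1, 0), B = (0, 1); any affine frame gives the same invariant.
1. Y lies on line BT with BY:YT = 1:4 ⇒ Y = (0, 4/5)
2. U is the centroid of triangle ZTB ⇒ U = (1/3, 1/3)
3. E lies on line UT with UE:ET = 2:(-1) ⇒ E = (-1/3, -1/3)
4. Q is the intersection of line ZE and line UY ⇒ Q = (7/11, -1/11)
2·[EQY] = 56/55, 2·[ZTB] = -1
[EQY]:[ZTB] = 56/55:-1 = -56/55

[EQY]:[ZTB] = -56/55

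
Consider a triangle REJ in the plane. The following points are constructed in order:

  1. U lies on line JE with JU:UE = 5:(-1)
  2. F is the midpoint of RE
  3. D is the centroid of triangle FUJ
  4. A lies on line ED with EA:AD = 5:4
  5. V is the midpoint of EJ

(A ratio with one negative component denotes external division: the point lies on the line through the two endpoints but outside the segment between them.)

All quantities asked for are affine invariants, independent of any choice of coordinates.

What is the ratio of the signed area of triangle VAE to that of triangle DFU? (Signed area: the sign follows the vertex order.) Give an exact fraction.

[VAE]:[DFU] = 2/9

Assign R = (0, 0), E = (1, 0), J = (0, 1) — the answer is frame-independent, so this choice is without loss of generality.
1. U lies on line JE with JU:UE = 5:(-1) ⇒ U = (5/4, -1/4)
2. F is the midpoint of RE ⇒ F = (1/2, 0)
3. D is the centroid of triangle FUJ ⇒ D = (7/12, 1/4)
4. A lies on line ED with EA:AD = 5:4 ⇒ A = (83/108, 5/36)
5. V is the midpoint of EJ ⇒ V = (1/2, 1/2)
2·[VAE] = 5/108, 2·[DFU] = 5/24
[VAE]:[DFU] = 5/108:5/24 = 2/9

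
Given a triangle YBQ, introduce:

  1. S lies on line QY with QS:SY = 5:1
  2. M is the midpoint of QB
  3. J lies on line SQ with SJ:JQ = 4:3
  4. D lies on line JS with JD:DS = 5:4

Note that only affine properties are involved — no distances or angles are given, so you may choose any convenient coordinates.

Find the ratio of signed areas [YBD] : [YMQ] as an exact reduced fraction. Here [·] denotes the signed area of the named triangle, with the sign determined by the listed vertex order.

Work in coordinates with Y = (0, 0), B = (1, 0), Q = (0, 1).
1. S lies on line QY with QS:SY = 5:1 ⇒ S = (0, 1/6)
2. M is the midpoint of QB ⇒ M = (1/2, 1/2)
3. J lies on line SQ with SJ:JQ = 4:3 ⇒ J = (0, 9/14)
4. D lies on line JS with JD:DS = 5:4 ⇒ D = (0, 143/378)
2·[YBD] = 143/378, 2·[YMQ] = 1/2
[YBD]:[YMQ] = 143/378:1/2 = 143/189

[YBD]:[YMQ] = 143/189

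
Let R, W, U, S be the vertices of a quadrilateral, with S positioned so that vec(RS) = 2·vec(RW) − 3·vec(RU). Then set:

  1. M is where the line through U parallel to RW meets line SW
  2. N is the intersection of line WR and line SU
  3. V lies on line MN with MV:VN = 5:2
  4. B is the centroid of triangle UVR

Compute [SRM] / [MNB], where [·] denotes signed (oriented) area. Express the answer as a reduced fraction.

[SRM]:[MNB] = 72/7

Choose coordinates R = (0, 0), W = (1, 0), U = (0, 1), S = (2, -3).
1. M is where the line through U parallel to RW meets line SW ⇒ M = (2/3, 1)
2. N is the intersection of line WR and line SU ⇒ N = (1/2, 0)
3. V lies on line MN with MV:VN = 5:2 ⇒ V = (23/42, 2/7)
4. B is the centroid of triangle UVR ⇒ B = (23/126, 3/7)
2·[SRM] = -4, 2·[MNB] = -7/18
[SRM]:[MNB] = -4:-7/18 = 72/7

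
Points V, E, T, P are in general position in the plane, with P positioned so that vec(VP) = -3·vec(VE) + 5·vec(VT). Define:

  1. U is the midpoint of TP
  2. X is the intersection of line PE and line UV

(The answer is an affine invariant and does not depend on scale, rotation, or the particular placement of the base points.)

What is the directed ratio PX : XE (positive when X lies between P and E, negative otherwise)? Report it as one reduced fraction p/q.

PX:XE = 1/2

Assign V = (0, 0), E = (1, 0), T = (0, 1), P = (-3, 5) — the answer is frame-independent, so this choice is without loss of generality.
1. U is the midpoint of TP ⇒ U = (-3/2, 3)
2. X is the intersection of line PE and line UV ⇒ X = (-5/3, 10/3)
X = P + t·(E−P) with t = 1/3, so PX:XE = t:(1−t) = 1/3:2/3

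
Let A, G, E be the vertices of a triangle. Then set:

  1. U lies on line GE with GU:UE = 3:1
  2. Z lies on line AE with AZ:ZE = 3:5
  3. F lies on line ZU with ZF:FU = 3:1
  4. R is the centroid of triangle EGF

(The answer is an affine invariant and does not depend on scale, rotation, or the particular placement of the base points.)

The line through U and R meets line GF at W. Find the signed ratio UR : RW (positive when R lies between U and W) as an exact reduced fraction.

UR:RW = 5/4

Work in coordinates with A = (0, 0), G = (1, 0), E = (0, 1).
1. U lies on line GE with GU:UE = 3:1 ⇒ U = (1/4, 3/4)
2. Z lies on line AE with AZ:ZE = 3:5 ⇒ Z = (0, 3/8)
3. F lies on line ZU with ZF:FU = 3:1 ⇒ F = (3/16, 21/32)
4. R is the centroid of triangle EGF ⇒ R = (19/48, 53/96)
line UR meets GF at W = (41/80, 63/160)
R = U + t·(W−U) with t = 5/9, so UR:RW = 5/9:4/9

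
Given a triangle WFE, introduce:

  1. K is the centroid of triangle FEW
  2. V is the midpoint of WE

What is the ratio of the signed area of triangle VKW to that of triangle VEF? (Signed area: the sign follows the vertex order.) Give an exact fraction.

Choose coordinates W = (0, 0), F = (1, 0), E = (0, 1).
1. K is the centroid of triangle FEW ⇒ K = (1/3, 1/3)
2. V is the midpoint of WE ⇒ V = (0, 1/2)
2·[VKW] = -1/6, 2·[VEF] = -1/2
[VKW]:[VEF] = -1/6:-1/2 = 1/3

[VKW]:[VEF] = 1/3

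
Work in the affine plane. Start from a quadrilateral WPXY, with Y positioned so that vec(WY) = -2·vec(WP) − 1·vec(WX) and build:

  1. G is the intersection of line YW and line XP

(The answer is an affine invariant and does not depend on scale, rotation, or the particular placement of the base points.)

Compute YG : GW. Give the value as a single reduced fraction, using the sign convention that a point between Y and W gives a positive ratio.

YG:GW = -4

Work in coordinates with W = (0, 0), P = (1, 0), X = (0, 1), Y = (-2, -1).
1. G is the intersection of line YW and line XP ⇒ G = (2/3, 1/3)
G = Y + t·(W−Y) with t = 4/3, so YG:GW = t:(1−t) = 4/3:-1/3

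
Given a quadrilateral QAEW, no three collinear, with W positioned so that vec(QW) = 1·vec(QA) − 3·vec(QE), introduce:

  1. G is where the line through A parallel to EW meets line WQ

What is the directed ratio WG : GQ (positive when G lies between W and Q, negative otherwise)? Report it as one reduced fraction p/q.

WG:GQ = -3/4

Work in coordinates with Q = (0, 0), A = (1, 0), E = (0, 1), W = (1, -3).
1. G is where the line through A parallel to EW meets line WQ ⇒ G = (4, -12)
G = W + t·(Q−W) with t = -3, so WG:GQ = t:(1−t) = -3:4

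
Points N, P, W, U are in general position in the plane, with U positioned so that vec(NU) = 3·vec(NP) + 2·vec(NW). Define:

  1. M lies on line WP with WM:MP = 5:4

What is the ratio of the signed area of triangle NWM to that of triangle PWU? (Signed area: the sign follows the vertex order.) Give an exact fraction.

[NWM]:[PWU] = 5/36

Assign N = (0, 0), P = (1, 0), W = (0, 1), U = (3, 2) — the answer is frame-independent, so this choice is without loss of generality.
1. M lies on line WP with WM:MP = 5:4 ⇒ M = (5/9, 4/9)
2·[NWM] = -5/9, 2·[PWU] = -4
[NWM]:[PWU] = -5/9:-4 = 5/36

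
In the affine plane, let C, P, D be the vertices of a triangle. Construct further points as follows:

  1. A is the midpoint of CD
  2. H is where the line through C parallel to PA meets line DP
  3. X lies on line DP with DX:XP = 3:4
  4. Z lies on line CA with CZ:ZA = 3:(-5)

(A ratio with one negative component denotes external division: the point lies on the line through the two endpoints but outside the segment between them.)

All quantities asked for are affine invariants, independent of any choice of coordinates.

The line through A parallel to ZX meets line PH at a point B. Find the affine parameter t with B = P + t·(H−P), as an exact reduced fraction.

t = -43/49

Work in coordinates with C = (0, 0), P = (1, 0), D = (0, 1).
1. A is the midpoint of CD ⇒ A = (0, 1/2)
2. H is where the line through C parallel to PA meets line DP ⇒ H = (2, -1)
3. X lies on line DP with DX:XP = 3:4 ⇒ X = (3/7, 4/7)
4. Z lies on line CA with CZ:ZA = 3:(-5) ⇒ Z = (0, -3/4)
through A parallel to ZX: direction (3/7, 37/28); meets PH at B = (6/49, 43/49)
B = P + t·(H−P) with t = -43/49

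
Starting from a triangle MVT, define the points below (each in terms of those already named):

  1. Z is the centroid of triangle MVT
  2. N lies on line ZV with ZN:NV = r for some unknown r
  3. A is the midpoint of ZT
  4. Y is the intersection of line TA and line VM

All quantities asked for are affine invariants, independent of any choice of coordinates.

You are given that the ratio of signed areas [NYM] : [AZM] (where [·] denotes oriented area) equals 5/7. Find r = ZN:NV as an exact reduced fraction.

r = 2/5

Assign M = (0, 0), V = (1, 0), T = (0, 1) — the answer is frame-independent, so this choice is without loss of generality.
1. Z is the centroid of triangle MVT ⇒ Z = (1/3, 1/3)
2. With ZN:NV = r, write λ = r/(r+1) so N = Z + λ·(V−Z); N is affine-linear in λ
3. A is the midpoint of ZT ⇒ A = (1/6, 2/3)
4. Y is the intersection of line TA and line VM ⇒ Y = (1/2, 0)
Every point depending on N is an affine combination of N and λ-independent points, so each such coordinate is linear in λ; the λ² term in each signed area is a multiple of (V−Z)×(V−Z) = 0, so 2·[NYM] and 2·[AZM] are each linear in λ. Evaluating at λ=0 and λ=1:
  2·[NYM] = 1/6·λ − 1/6,   2·[AZM] = -1/6
So [NYM]:[AZM] = (1/6·λ − 1/6) / (-1/6). Setting this equal to 5/7:
  1/6·λ − 1/6 = 5/7·(-1/6)  ⇒  λ = 2/7
Then r = λ/(1−λ) = (2/7)/(5/7) = 2/5. Check: with r = 2/5, N = (11/21, 5/21) and [NYM]:[AZM] = 5/7 as required.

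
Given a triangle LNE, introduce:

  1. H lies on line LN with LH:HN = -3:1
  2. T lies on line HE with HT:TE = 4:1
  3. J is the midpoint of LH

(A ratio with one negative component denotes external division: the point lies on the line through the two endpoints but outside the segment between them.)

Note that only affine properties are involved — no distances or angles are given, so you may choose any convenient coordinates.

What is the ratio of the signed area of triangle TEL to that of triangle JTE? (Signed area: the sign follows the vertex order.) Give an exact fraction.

Choose coordinates L = (0, 0), N = (1, 0), E = (0, 1).
1. H lies on line LN with LH:HN = -3:1 ⇒ H = (3/2, 0)
2. T lies on line HE with HT:TE = 4:1 ⇒ T = (3/10, 4/5)
3. J is the midpoint of LH ⇒ J = (3/4, 0)
2·[TEL] = 3/10, 2·[JTE] = 3/20
[TEL]:[JTE] = 3/10:3/20 = 2

[TEL]:[JTE] = 2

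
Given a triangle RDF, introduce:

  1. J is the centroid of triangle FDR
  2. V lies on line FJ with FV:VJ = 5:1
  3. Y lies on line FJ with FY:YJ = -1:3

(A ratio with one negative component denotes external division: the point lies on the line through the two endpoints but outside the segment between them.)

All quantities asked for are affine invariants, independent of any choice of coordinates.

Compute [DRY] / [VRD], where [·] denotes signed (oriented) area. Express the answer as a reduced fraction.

Work in coordinates with R = (0, 0), D = (1, 0), F = (0, 1).
1. J is the centroid of triangle FDR ⇒ J = (1/3, 1/3)
2. V lies on line FJ with FV:VJ = 5:1 ⇒ V = (5/18, 4/9)
3. Y lies on line FJ with FY:YJ = -1:3 ⇒ Y = (-1/6, 4/3)
2·[DRY] = -4/3, 2·[VRD] = 4/9
[DRY]:[VRD] = -4/3:4/9 = -3

[DRY]:[VRD] = -3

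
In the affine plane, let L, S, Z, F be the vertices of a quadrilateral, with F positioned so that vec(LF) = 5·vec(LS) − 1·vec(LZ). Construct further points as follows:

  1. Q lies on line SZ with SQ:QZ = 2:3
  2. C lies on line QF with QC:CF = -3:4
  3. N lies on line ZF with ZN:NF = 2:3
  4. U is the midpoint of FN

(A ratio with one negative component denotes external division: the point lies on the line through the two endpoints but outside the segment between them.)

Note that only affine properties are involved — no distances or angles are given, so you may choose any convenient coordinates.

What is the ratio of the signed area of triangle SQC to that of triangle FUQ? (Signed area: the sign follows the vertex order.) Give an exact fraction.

[SQC]:[FUQ] = 20/3

Choose coordinates L = (0, 0), S = (1, 0), Z = (0, 1), F = (5, -1).
1. Q lies on line SZ with SQ:QZ = 2:3 ⇒ Q = (3/5, 2/5)
2. C lies on line QF with QC:CF = -3:4 ⇒ C = (-63/5, 23/5)
3. N lies on line ZF with ZN:NF = 2:3 ⇒ N = (2, 1/5)
4. U is the midpoint of FN ⇒ U = (7/2, -2/5)
2·[SQC] = 18/5, 2·[FUQ] = 27/50
[SQC]:[FUQ] = 18/5:27/50 = 20/3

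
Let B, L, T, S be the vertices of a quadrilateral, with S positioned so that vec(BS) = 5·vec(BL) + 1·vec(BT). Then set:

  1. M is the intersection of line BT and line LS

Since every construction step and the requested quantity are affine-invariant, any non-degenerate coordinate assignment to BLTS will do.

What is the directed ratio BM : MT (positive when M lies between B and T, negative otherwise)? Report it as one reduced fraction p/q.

BM:MT = -1/5

Assign B = (0, 0), L = (1, 0), T = (0, 1), S = (5, 1) — the answer is frame-independent, so this choice is without loss of generality.
1. M is the intersection of line BT and line LS ⇒ M = (0, -1/4)
M = B + t·(T−B) with t = -1/4, so BM:MT = t:(1−t) = -1/4:5/4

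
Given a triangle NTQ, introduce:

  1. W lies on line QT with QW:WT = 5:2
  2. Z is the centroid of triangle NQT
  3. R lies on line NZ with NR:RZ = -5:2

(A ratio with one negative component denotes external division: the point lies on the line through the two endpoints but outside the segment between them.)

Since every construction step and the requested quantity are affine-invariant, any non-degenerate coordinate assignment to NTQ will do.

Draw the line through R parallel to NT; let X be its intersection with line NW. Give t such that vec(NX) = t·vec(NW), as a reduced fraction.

t = 35/18

Assign N = (0, 0), T = (1, 0), Q = (0, 1) — the answer is frame-independent, so this choice is without loss of generality.
1. W lies on line QT with QW:WT = 5:2 ⇒ W = (5/7, 2/7)
2. Z is the centroid of triangle NQT ⇒ Z = (1/3, 1/3)
3. R lies on line NZ with NR:RZ = -5:2 ⇒ R = (5/9, 5/9)
through R parallel to NT: direction (1, 0); meets NW at X = (25/18, 5/9)
X = N + t·(W−N) with t = 35/18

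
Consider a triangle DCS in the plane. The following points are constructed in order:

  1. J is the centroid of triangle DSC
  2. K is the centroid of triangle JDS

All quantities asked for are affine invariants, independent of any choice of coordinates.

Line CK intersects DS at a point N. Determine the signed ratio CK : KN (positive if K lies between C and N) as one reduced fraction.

CK:KN = 8

Work in coordinates with D = (0, 0), C = (1, 0), S = (0, 1).
1. J is the centroid of triangle DSC ⇒ J = (1/3, 1/3)
2. K is the centroid of triangle JDS ⇒ K = (1/9, 4/9)
line CK meets DS at N = (0, 1/2)
K = C + t·(N−C) with t = 8/9, so CK:KN = 8/9:1/9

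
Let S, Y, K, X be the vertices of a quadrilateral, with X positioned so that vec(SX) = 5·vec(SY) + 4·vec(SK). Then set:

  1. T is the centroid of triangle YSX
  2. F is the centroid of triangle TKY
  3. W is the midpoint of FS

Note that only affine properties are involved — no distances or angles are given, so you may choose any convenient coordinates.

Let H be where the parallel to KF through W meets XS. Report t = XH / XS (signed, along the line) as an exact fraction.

t = 83/92

Assign S = (0, 0), Y = (1, 0), K = (0, 1), X = (5, 4) — the answer is frame-independent, so this choice is without loss of generality.
1. T is the centroid of triangle YSX ⇒ T = (2, 4/3)
2. F is the centroid of triangle TKY ⇒ F = (1, 7/9)
3. W is the midpoint of FS ⇒ W = (1/2, 7/18)
through W parallel to KF: direction (1, -2/9); meets XS at H = (45/92, 9/23)
H = X + t·(S−X) with t = 83/92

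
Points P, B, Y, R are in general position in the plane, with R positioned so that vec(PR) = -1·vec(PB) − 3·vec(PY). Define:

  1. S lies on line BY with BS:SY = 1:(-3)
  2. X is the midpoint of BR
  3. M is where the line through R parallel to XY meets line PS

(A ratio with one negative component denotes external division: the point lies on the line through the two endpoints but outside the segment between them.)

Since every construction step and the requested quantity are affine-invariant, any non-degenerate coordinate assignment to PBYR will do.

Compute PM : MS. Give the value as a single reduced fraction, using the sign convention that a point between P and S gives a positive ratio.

Assign P = (0, 0), B = (1, 0), Y = (0, 1), R = (-1, -3) — the answer is frame-independent, so this choice is without loss of generality.
1. S lies on line BY with BS:SY = 1:(-3) ⇒ S = (3/2, -1/2)
2. X is the midpoint of BR ⇒ X = (0, -3/2)
3. M is where the line through R parallel to XY meets line PS ⇒ M = (-1, 1/3)
M = P + t·(S−P) with t = -2/3, so PM:MS = t:(1−t) = -2/3:5/3

PM:MS = -2/5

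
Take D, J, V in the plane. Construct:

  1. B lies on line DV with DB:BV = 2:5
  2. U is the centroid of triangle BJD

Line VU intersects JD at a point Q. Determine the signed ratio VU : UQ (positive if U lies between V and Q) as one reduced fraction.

Assign D = (0, 0), J = (1, 0), V = (0, 1) — the answer is frame-independent, so this choice is without loss of generality.
1. B lies on line DV with DB:BV = 2:5 ⇒ B = (0, 2/7)
2. U is the centroid of triangle BJD ⇒ U = (1/3, 2/21)
line VU meets JD at Q = (7/19, 0)
U = V + t·(Q−V) with t = 19/21, so VU:UQ = 19/21:2/21

VU:UQ = 19/2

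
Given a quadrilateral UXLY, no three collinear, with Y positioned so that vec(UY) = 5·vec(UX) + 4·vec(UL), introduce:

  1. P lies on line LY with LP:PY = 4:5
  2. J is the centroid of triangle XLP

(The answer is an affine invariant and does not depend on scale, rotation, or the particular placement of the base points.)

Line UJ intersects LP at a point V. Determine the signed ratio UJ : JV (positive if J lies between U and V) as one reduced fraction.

Choose coordinates U = (0, 0), X = (1, 0), L = (0, 1), Y = (5, 4).
1. P lies on line LY with LP:PY = 4:5 ⇒ P = (20/9, 7/3)
2. J is the centroid of triangle XLP ⇒ J = (29/27, 10/9)
line UJ meets LP at V = (145/63, 50/21)
J = U + t·(V−U) with t = 7/15, so UJ:JV = 7/15:8/15

UJ:JV = 7/8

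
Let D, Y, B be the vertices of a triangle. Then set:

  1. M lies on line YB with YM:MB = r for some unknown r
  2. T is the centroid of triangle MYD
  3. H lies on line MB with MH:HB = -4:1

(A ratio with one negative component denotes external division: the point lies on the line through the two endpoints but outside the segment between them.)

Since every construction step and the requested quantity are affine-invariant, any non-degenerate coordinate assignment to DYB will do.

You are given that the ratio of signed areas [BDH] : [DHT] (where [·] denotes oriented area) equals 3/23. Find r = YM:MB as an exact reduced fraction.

Assign D = (0, 0), Y = (1, 0), B = (0, 1) — the answer is frame-independent, so this choice is without loss of generality.
1. With YM:MB = r, write λ = r/(r+1) so M = Y + λ·(B−Y); M is affine-linear in λ
2. T is the centroid of triangle MYD ⇒ T is an affine combination of earlier points and hence also affine-linear in λ
3. H lies on line MB with MH:HB = -4:1 ⇒ H is an affine combination of earlier points and hence also affine-linear in λ
Every point depending on M is an affine combination of M and λ-independent points, so each such coordinate is linear in λ; the λ² term in each signed area is a multiple of (B−Y)×(B−Y) = 0, so 2·[BDH] and 2·[DHT] are each linear in λ. Evaluating at λ=0 and λ=1:
  2·[BDH] = 1/3·λ − 1/3,   2·[DHT] = 5/9·λ − 8/9
So [BDH]:[DHT] = (1/3·λ − 1/3) / (5/9·λ − 8/9). Setting this equal to 3/23:
  1/3·λ − 1/3 = 3/23·(5/9·λ − 8/9)  ⇒  λ = 5/6
Then r = λ/(1−λ) = (5/6)/(1/6) = 5. Check: with r = 5, M = (1/6, 5/6) and [BDH]:[DHT] = 3/23 as required.

r = 5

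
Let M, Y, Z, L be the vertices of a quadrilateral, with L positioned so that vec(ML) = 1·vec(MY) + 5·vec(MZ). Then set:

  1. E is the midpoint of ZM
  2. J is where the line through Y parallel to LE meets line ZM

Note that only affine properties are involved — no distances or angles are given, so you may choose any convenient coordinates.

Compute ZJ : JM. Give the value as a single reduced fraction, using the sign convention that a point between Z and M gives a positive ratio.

ZJ:JM = -11/9

Choose coordinates M = (0, 0), Y = (1, 0), Z = (0, 1), L = (1, 5).
1. E is the midpoint of ZM ⇒ E = (0, 1/2)
2. J is where the line through Y parallel to LE meets line ZM ⇒ J = (0, -9/2)
J = Z + t·(M−Z) with t = 11/2, so ZJ:JM = t:(1−t) = 11/2:-9/2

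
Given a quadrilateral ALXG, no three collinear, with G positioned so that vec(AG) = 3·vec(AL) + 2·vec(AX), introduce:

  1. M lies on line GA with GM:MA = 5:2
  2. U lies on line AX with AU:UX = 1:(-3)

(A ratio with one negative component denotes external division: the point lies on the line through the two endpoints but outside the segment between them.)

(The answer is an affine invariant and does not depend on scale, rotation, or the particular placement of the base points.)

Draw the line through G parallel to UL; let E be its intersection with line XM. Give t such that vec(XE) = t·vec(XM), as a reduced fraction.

Assign A = (0, 0), L = (1, 0), X = (0, 1), G = (3, 2) — the answer is frame-independent, so this choice is without loss of generality.
1. M lies on line GA with GM:MA = 5:2 ⇒ M = (6/7, 4/7)
2. U lies on line AX with AU:UX = 1:(-3) ⇒ U = (0, -1/2)
through G parallel to UL: direction (1, 1/2); meets XM at E = (1/2, 3/4)
E = X + t·(M−X) with t = 7/12

t = 7/12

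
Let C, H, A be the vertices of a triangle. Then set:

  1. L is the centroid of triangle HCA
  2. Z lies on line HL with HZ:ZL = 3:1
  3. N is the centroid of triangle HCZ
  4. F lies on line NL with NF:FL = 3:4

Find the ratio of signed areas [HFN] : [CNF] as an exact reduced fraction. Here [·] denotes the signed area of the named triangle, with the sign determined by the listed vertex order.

[HFN]:[CNF] = 4/5

Work in coordinates with C = (0, 0), H = (1, 0), A = (0, 1).
1. L is the centroid of triangle HCA ⇒ L = (1/3, 1/3)
2. Z lies on line HL with HZ:ZL = 3:1 ⇒ Z = (1/2, 1/4)
3. N is the centroid of triangle HCZ ⇒ N = (1/2, 1/12)
4. F lies on line NL with NF:FL = 3:4 ⇒ F = (3/7, 4/21)
2·[HFN] = 1/21, 2·[CNF] = 5/84
[HFN]:[CNF] = 1/21:5/84 = 4/5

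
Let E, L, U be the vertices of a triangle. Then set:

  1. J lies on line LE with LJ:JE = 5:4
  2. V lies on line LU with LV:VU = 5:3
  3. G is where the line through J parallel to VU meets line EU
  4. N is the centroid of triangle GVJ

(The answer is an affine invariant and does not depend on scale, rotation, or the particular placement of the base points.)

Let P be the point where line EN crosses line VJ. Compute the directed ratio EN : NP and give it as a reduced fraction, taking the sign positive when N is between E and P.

Assign E = (0, 0), L = (1, 0), U = (0, 1) — the answer is frame-independent, so this choice is without loss of generality.
1. J lies on line LE with LJ:JE = 5:4 ⇒ J = (4/9, 0)
2. V lies on line LU with LV:VU = 5:3 ⇒ V = (3/8, 5/8)
3. G is where the line through J parallel to VU meets line EU ⇒ G = (0, 4/9)
4. N is the centroid of triangle GVJ ⇒ N = (59/216, 77/216)
line EN meets VJ at P = (59/152, 77/152)
N = E + t·(P−E) with t = 19/27, so EN:NP = 19/27:8/27

EN:NP = 19/8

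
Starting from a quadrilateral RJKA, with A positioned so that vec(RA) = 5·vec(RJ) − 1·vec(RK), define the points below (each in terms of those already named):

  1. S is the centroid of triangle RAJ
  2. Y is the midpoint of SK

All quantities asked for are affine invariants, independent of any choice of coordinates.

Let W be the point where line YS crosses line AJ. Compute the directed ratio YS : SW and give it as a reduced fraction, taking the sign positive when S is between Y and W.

Work in coordinates with R = (0, 0), J = (1, 0), K = (0, 1), A = (5, -1).
1. S is the centroid of triangle RAJ ⇒ S = (2, -1/3)
2. Y is the midpoint of SK ⇒ Y = (1, 1/3)
line YS meets AJ at W = (9/5, -1/5)
S = Y + t·(W−Y) with t = 5/4, so YS:SW = 5/4:-1/4

YS:SW = -5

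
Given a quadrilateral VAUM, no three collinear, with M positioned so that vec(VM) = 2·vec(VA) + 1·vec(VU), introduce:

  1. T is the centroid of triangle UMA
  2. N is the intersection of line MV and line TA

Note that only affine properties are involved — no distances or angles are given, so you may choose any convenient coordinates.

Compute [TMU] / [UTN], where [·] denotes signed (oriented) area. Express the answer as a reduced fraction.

[TMU]:[UTN] = -4

Work in coordinates with V = (0, 0), A = (1, 0), U = (0, 1), M = (2, 1).
1. T is the centroid of triangle UMA ⇒ T = (1, 2/3)
2. N is the intersection of line MV and line TA ⇒ N = (1, 1/2)
2·[TMU] = 2/3, 2·[UTN] = -1/6
[TMU]:[UTN] = 2/3:-1/6 = -4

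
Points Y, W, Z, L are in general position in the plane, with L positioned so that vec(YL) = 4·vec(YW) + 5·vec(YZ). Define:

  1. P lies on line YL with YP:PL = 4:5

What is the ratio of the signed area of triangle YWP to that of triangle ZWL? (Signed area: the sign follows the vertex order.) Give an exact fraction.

[YWP]:[ZWL] = 5/18

Work in coordinates with Y = (0, 0), W = (1, 0), Z = (0, 1), L = (4, 5).
1. P lies on line YL with YP:PL = 4:5 ⇒ P = (16/9, 20/9)
2·[YWP] = 20/9, 2·[ZWL] = 8
[YWP]:[ZWL] = 20/9:8 = 5/18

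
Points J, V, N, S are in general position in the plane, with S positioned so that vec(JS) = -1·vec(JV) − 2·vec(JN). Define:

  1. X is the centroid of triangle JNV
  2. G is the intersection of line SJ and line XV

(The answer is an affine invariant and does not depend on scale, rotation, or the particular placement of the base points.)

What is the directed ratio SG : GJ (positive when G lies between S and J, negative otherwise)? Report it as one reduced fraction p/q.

Choose coordinates J = (0, 0), V = (1, 0), N = (0, 1), S = (-1, -2).
1. X is the centroid of triangle JNV ⇒ X = (1/3, 1/3)
2. G is the intersection of line SJ and line XV ⇒ G = (1/5, 2/5)
G = S + t·(J−S) with t = 6/5, so SG:GJ = t:(1−t) = 6/5:-1/5

SG:GJ = -6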